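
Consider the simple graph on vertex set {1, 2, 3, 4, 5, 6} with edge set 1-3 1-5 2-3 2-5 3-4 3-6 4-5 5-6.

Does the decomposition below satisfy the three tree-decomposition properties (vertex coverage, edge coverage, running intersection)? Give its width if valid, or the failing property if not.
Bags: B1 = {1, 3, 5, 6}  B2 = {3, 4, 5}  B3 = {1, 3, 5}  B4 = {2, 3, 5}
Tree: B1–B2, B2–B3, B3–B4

A tree decomposition must satisfy three properties: every vertex lies in some bag; for every edge, both endpoints lie together in some bag; and for every vertex, the bags containing it form a connected subtree. Here bags containing vertex 1 are not connected in the tree, so the decomposition is invalid.

No — bags containing vertex 1 are not connected in the tree.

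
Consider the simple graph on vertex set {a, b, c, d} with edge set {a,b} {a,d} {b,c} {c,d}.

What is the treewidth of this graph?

A width-2 tree decomposition is:
Bags: B1 = {a, c, d}  B2 = {a, b, c}
Tree: B1–B2
The largest bag has 3 vertices, giving width 2; this decomposition certifies tw(G) ≤ 2. Since a–d–c–b–a is a cycle in G, G is not acyclic. Forests are exactly the graphs of treewidth ≤ 1, so tw(G) ≥ 2. Hence tw(G) = 2 exactly.

2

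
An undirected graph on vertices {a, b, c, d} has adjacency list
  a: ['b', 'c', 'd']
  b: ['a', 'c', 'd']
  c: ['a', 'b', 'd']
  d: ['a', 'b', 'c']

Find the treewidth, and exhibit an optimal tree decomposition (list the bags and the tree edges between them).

Treewidth 3.
One optimal decomposition is:
Bags: B1 = {a, b, c, d}
Tree: (single bag)

With just one bag of size 4, the width is 4 − 1 = 3, so tw(G) ≤ 3. Conversely, {a, b, c, d} is a clique of size 4, and the vertices of any clique must share a bag in every tree decomposition; so some bag has ≥ 4 vertices and tw(G) ≥ 3. Hence tw(G) = 3 exactly.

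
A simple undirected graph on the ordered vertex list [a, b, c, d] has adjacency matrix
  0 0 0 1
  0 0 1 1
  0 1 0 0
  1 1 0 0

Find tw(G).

1

A width-1 tree decomposition is:
Bags: B1 = {b, c}  B2 = {b, d}  B3 = {a, d}
Tree: B1–B2, B2–B3
The largest bag has 2 vertices, giving width 1; this decomposition certifies tw(G) ≤ 1. Since G has at least one edge (e.g. c–b), it is not an edgeless graph, so tw(G) ≥ 1. Combining the bounds, tw(G) = 1.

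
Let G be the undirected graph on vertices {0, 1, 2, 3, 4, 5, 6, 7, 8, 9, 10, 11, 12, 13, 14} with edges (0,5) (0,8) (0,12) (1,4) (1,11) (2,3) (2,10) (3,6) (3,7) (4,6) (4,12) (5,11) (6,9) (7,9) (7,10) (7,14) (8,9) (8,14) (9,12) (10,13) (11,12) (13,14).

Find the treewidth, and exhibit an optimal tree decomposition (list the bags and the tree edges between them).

Treewidth 3.
One optimal decomposition is:
Bags: B1 = {2, 10, 13, 14}  B2 = {2, 7, 10, 14}  B3 = {2, 3, 7, 14}  B4 = {3, 7, 8, 14}  B5 = {3, 7, 8, 9}  B6 = {3, 6, 8, 9}  B7 = {0, 6, 8, 9}  B8 = {0, 6, 9, 12}  B9 = {0, 4, 6, 12}  B10 = {0, 4, 5, 12}  B11 = {4, 5, 11, 12}  B12 = {1, 4, 5, 11}
Tree: B1–B2, B2–B3, B3–B4, B4–B5, B5–B6, B6–B7, B7–B8, B8–B9, B9–B10, B10–B11, B11–B12

Every bag has size at most 4, so the width is 4 − 1 = 3 and tw(G) ≤ 3. For the lower bound: the 4 vertex sets {2,10,13}, {14}, {7}, {3,6,8,9} are disjoint, each induces a connected subgraph, and every pair is joined by at least one edge of G. Contracting each set to a single vertex therefore yields K_{4} as a minor, and since treewidth is minor-monotone, tw(G) ≥ tw(K_{4}) = 3. Hence tw(G) = 3 exactly.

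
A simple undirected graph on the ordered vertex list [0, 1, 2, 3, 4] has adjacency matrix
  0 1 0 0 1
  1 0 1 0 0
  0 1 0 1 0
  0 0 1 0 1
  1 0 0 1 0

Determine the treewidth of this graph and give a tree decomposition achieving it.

Treewidth 2.
One optimal decomposition is:
Bags: B1 = {2, 3, 4}  B2 = {1, 2, 4}  B3 = {0, 1, 4}
Tree: B1–B2, B2–B3

The largest bag has 3 vertices, giving width 2; this decomposition certifies tw(G) ≤ 2. For the lower bound, G contains the cycle 4–3–2–1–0–4, so G is not a forest; only forests have treewidth ≤ 1, hence tw(G) ≥ 2. Combining the bounds, tw(G) = 2.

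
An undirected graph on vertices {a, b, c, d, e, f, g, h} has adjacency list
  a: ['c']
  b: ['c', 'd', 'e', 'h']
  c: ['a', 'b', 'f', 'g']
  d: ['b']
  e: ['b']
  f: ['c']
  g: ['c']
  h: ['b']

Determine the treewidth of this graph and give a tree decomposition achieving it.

Treewidth 1.
One such decomposition:
Bags: B1 = {b, c}  B2 = {c, f}  B3 = {c, g}  B4 = {b, e}  B5 = {b, h}  B6 = {b, d}  B7 = {a, c}
Tree: B1–B2, B1–B3, B1–B4, B1–B5, B1–B6, B3–B7

Each bag holds 2 vertices, so the decomposition has width 1, which upper-bounds the treewidth. Since G has at least one edge (e.g. c–b), it is not an edgeless graph, so tw(G) ≥ 1. Therefore the treewidth is 1.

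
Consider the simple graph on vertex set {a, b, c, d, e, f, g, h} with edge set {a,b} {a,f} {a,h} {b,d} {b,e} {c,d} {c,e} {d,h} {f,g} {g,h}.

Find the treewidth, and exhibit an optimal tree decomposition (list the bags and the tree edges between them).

Treewidth 2.
One optimal decomposition is:
Bags: B1 = {b, c, e}  B2 = {b, c, d}  B3 = {a, b, d}  B4 = {a, d, h}  B5 = {a, f, h}  B6 = {f, g, h}
Tree: B1–B2, B2–B3, B3–B4, B4–B5, B5–B6

The largest bag has 3 vertices, giving width 2; this decomposition certifies tw(G) ≤ 2. Since e–c–d–b–e is a cycle in G, G is not acyclic. Forests are exactly the graphs of treewidth ≤ 1, so tw(G) ≥ 2. Combining the bounds, tw(G) = 2.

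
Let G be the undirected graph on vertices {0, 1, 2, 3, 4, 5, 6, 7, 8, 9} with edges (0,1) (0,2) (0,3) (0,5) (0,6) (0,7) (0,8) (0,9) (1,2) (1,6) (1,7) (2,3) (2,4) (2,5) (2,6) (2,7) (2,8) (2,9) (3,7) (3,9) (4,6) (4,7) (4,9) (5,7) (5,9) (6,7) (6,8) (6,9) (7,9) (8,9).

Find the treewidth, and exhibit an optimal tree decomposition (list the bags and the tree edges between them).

Every bag has size at most 5, so the width is 5 − 1 = 4 and tw(G) ≤ 4. On the other hand G contains the 5-clique {0, 2, 6, 8, 9}. A clique must lie in a single bag of any decomposition, so no decomposition can have width below 4. The upper and lower bounds meet at 4, so that is the treewidth.

Treewidth 4.
Bags: B1 = {0, 2, 6, 7, 9}  B2 = {0, 2, 6, 8, 9}  B3 = {0, 2, 5, 7, 9}  B4 = {2, 4, 6, 7, 9}  B5 = {0, 2, 3, 7, 9}  B6 = {0, 1, 2, 6, 7}
Tree: B1–B2, B1–B3, B1–B4, B3–B5, B1–B6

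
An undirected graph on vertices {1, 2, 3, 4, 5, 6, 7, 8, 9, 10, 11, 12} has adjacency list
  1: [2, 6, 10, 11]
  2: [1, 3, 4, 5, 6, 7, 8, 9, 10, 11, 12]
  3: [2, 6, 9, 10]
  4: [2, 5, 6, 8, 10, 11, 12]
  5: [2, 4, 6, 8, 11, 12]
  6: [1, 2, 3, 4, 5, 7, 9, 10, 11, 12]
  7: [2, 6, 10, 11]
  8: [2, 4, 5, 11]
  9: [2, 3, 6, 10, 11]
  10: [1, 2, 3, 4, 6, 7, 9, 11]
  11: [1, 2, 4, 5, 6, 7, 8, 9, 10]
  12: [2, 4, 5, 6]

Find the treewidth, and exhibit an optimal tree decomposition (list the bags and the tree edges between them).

Treewidth 4.
One such decomposition:
Bags: B1 = {1, 2, 6, 10, 11}  B2 = {2, 6, 7, 10, 11}  B3 = {2, 4, 6, 10, 11}  B4 = {2, 4, 5, 6, 11}  B5 = {2, 4, 5, 8, 11}  B6 = {2, 6, 9, 10, 11}  B7 = {2, 3, 6, 9, 10}  B8 = {2, 4, 5, 6, 12}
Tree: B1–B2, B2–B3, B3–B4, B4–B5, B2–B6, B6–B7, B4–B8

Every bag has size at most 5, so the width is 5 − 1 = 4 and tw(G) ≤ 4. Conversely, {2, 4, 5, 8, 11} is a clique of size 5, and the vertices of any clique must share a bag in every tree decomposition; so some bag has ≥ 5 vertices and tw(G) ≥ 4. Therefore the treewidth is 4.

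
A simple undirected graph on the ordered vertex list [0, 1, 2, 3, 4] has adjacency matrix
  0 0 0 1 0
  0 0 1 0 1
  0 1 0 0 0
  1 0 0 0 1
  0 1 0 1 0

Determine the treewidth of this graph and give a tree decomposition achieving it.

Treewidth 1.
One optimal decomposition is:
Bags: B1 = {0, 3}  B2 = {3, 4}  B3 = {1, 4}  B4 = {1, 2}
Tree: B1–B2, B2–B3, B3–B4

Each bag holds 2 vertices, so the decomposition has width 1, which upper-bounds the treewidth. Any graph with an edge has treewidth ≥ 1, and G has the edge 0–3. Combining the bounds, tw(G) = 1.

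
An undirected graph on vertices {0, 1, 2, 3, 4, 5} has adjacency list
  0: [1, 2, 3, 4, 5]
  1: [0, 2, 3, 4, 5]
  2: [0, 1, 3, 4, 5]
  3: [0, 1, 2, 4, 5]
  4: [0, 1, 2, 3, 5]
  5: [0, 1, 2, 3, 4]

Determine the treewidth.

A width-5 tree decomposition is:
Bags: B1 = {0, 1, 2, 3, 4, 5}
Tree: (single bag)
With just one bag of size 6, the width is 6 − 1 = 5, so tw(G) ≤ 5. On the other hand G contains the 6-clique {0, 1, 2, 3, 4, 5}. A clique must lie in a single bag of any decomposition, so no decomposition can have width below 5. Therefore the treewidth is 5.

5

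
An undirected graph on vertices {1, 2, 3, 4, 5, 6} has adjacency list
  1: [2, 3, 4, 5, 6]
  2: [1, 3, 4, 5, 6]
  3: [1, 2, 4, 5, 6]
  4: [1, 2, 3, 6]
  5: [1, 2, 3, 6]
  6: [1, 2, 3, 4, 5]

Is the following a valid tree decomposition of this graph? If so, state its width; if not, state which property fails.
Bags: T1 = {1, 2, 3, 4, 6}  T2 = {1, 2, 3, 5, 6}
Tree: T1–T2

Vertex coverage: the bags together contain {1, 2, 3, 4, 5, 6}, the full vertex set. Edge coverage: each edge of G has both endpoints in at least one bag. Running intersection: for every vertex, the bags containing it form a connected subtree. All three properties hold, so this is a valid tree decomposition of width max|bag| − 1 = 4, and hence tw(G) ≤ 4.

Yes; width 4.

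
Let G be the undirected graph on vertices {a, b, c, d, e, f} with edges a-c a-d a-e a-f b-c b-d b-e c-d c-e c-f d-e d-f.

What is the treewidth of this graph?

A width-3 tree decomposition is:
Bags: B1 = {a, c, d, e}  B2 = {b, c, d, e}  B3 = {a, c, d, f}
Tree: B1–B2, B1–B3
Every bag has size at most 4, so the width is 4 − 1 = 3 and tw(G) ≤ 3. On the other hand G contains the 4-clique {a, c, d, e}. A clique must lie in a single bag of any decomposition, so no decomposition can have width below 3. Therefore the treewidth is 3.

3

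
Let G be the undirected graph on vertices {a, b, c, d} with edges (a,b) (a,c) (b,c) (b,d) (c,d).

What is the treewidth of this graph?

2

A width-2 tree decomposition is:
Bags: B1 = {b, c, d}  B2 = {a, b, c}
Tree: B1–B2
Every bag has size at most 3, so the width is 3 − 1 = 2 and tw(G) ≤ 2. On the other hand G contains the 3-clique {b, c, d}. A clique must lie in a single bag of any decomposition, so no decomposition can have width below 2. The upper and lower bounds meet at 2, so that is the treewidth.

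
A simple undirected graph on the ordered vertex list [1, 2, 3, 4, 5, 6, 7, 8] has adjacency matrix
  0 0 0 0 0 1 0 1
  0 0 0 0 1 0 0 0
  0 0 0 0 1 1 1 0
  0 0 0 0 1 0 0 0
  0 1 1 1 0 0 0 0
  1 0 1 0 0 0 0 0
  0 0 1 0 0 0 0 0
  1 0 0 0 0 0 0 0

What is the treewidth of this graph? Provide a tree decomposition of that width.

Every bag has size at most 2, so the width is 2 − 1 = 1 and tw(G) ≤ 1. Any graph with an edge has treewidth ≥ 1, and G has the edge 3–6. Combining the bounds, tw(G) = 1.

Treewidth 1.
One optimal decomposition is:
Bags: B1 = {3, 6}  B2 = {1, 6}  B3 = {3, 5}  B4 = {3, 7}  B5 = {2, 5}  B6 = {1, 8}  B7 = {4, 5}
Tree: B1–B2, B1–B3, B1–B4, B3–B5, B2–B6, B5–B7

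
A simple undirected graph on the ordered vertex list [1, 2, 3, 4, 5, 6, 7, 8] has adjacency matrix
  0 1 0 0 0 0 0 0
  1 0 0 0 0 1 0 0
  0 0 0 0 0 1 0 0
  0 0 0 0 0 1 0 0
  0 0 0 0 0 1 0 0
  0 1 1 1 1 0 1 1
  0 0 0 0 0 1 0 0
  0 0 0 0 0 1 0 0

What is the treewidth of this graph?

A width-1 tree decomposition is:
Bags: B1 = {6, 8}  B2 = {2, 6}  B3 = {6, 7}  B4 = {3, 6}  B5 = {4, 6}  B6 = {1, 2}  B7 = {5, 6}
Tree: B1–B2, B1–B3, B2–B4, B1–B5, B2–B6, B2–B7
The largest bag has 2 vertices, giving width 1; this decomposition certifies tw(G) ≤ 1. Since G has at least one edge (e.g. 6–8), it is not an edgeless graph, so tw(G) ≥ 1. Hence tw(G) = 1 exactly.

1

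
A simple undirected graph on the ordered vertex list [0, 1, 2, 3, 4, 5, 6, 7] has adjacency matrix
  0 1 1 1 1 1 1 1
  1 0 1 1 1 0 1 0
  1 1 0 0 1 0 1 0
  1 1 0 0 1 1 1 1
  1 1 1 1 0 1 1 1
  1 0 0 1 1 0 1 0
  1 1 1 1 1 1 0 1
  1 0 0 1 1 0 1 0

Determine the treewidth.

4

A width-4 tree decomposition is:
Bags: B1 = {0, 1, 2, 4, 6}  B2 = {0, 1, 3, 4, 6}  B3 = {0, 3, 4, 6, 7}  B4 = {0, 3, 4, 5, 6}
Tree: B1–B2, B2–B3, B2–B4
The largest bag has 5 vertices, giving width 4; this decomposition certifies tw(G) ≤ 4. On the other hand G contains the 5-clique {0, 1, 2, 4, 6}. A clique must lie in a single bag of any decomposition, so no decomposition can have width below 4. Combining the bounds, tw(G) = 4.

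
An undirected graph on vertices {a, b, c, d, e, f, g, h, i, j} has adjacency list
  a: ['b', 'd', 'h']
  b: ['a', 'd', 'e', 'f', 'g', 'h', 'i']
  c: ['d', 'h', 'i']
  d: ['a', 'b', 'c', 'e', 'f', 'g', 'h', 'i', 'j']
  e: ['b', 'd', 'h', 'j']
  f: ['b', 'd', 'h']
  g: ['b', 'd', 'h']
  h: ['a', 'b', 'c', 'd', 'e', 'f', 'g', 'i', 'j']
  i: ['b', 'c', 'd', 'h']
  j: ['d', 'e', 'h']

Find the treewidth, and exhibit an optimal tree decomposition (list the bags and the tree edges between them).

The largest bag has 4 vertices, giving width 3; this decomposition certifies tw(G) ≤ 3. Conversely, {d, e, h, j} is a clique of size 4, and the vertices of any clique must share a bag in every tree decomposition; so some bag has ≥ 4 vertices and tw(G) ≥ 3. The upper and lower bounds meet at 3, so that is the treewidth.

Treewidth 3.
One optimal decomposition is:
Bags: B1 = {b, d, e, h}  B2 = {b, d, f, h}  B3 = {a, b, d, h}  B4 = {b, d, h, i}  B5 = {b, d, g, h}  B6 = {c, d, h, i}  B7 = {d, e, h, j}
Tree: B1–B2, B2–B3, B2–B4, B2–B5, B4–B6, B1–B7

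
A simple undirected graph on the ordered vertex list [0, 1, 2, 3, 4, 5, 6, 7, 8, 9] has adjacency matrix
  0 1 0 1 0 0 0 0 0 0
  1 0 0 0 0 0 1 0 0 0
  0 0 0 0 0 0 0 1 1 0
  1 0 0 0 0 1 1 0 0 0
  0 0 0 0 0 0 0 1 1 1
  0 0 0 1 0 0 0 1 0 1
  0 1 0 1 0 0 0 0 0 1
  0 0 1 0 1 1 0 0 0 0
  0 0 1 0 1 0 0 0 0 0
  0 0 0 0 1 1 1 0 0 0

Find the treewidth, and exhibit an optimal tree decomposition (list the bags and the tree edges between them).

Treewidth 2.
Bags: B1 = {0, 1, 6}  B2 = {0, 3, 6}  B3 = {3, 6, 9}  B4 = {3, 5, 9}  B5 = {4, 5, 9}  B6 = {4, 5, 7}  B7 = {4, 7, 8}  B8 = {2, 7, 8}
Tree: B1–B2, B2–B3, B3–B4, B4–B5, B5–B6, B6–B7, B7–B8

The largest bag has 3 vertices, giving width 2; this decomposition certifies tw(G) ≤ 2. For the lower bound, G contains the cycle 1–0–3–6–1, so G is not a forest; only forests have treewidth ≤ 1, hence tw(G) ≥ 2. Hence tw(G) = 2 exactly.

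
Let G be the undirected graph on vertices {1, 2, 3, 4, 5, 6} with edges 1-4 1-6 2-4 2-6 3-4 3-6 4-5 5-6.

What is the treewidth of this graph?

A width-2 tree decomposition is:
Bags: B1 = {3, 4, 6}  B2 = {2, 4, 6}  B3 = {4, 5, 6}  B4 = {1, 4, 6}
Tree: B1–B2, B2–B3, B3–B4
Every bag has size at most 3, so the width is 3 − 1 = 2 and tw(G) ≤ 2. Since 3–4–2–6–3 is a cycle in G, G is not acyclic. Forests are exactly the graphs of treewidth ≤ 1, so tw(G) ≥ 2. Hence tw(G) = 2 exactly.

2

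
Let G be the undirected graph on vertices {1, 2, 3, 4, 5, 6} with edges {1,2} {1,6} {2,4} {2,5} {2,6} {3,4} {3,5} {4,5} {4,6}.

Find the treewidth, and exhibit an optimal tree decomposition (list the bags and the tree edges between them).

Treewidth 2.
One optimal decomposition is:
Bags: B1 = {2, 4, 6}  B2 = {2, 4, 5}  B3 = {1, 2, 6}  B4 = {3, 4, 5}
Tree: B1–B2, B1–B3, B2–B4

The largest bag has 3 vertices, giving width 2; this decomposition certifies tw(G) ≤ 2. Conversely, {1, 2, 6} is a clique of size 3, and the vertices of any clique must share a bag in every tree decomposition; so some bag has ≥ 3 vertices and tw(G) ≥ 2. Hence tw(G) = 2 exactly.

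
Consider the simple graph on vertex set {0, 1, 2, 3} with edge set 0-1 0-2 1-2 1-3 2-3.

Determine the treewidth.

2

A width-2 tree decomposition is:
Bags: B1 = {1, 2, 3}  B2 = {0, 1, 2}
Tree: B1–B2
The largest bag has 3 vertices, giving width 2; this decomposition certifies tw(G) ≤ 2. On the other hand G contains the 3-clique {0, 1, 2}. A clique must lie in a single bag of any decomposition, so no decomposition can have width below 2. Hence tw(G) = 2 exactly.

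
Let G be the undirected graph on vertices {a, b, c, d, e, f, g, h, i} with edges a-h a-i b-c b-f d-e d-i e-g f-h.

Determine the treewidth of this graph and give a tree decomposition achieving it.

Each bag holds 2 vertices, so the decomposition has width 1, which upper-bounds the treewidth. Any graph with an edge has treewidth ≥ 1, and G has the edge c–b. Combining the bounds, tw(G) = 1.

Treewidth 1.
One such decomposition:
Bags: B1 = {b, c}  B2 = {b, f}  B3 = {f, h}  B4 = {a, h}  B5 = {a, i}  B6 = {d, i}  B7 = {d, e}  B8 = {e, g}
Tree: B1–B2, B2–B3, B3–B4, B4–B5, B5–B6, B6–B7, B7–B8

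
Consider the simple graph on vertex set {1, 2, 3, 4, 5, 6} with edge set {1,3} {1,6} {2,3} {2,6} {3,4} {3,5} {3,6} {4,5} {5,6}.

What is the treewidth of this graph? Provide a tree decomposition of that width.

Treewidth 2.
One optimal decomposition is:
Bags: B1 = {1, 3, 6}  B2 = {3, 5, 6}  B3 = {2, 3, 6}  B4 = {3, 4, 5}
Tree: B1–B2, B1–B3, B2–B4

The largest bag has 3 vertices, giving width 2; this decomposition certifies tw(G) ≤ 2. Conversely, {3, 4, 5} is a clique of size 3, and the vertices of any clique must share a bag in every tree decomposition; so some bag has ≥ 3 vertices and tw(G) ≥ 2. Hence tw(G) = 2 exactly.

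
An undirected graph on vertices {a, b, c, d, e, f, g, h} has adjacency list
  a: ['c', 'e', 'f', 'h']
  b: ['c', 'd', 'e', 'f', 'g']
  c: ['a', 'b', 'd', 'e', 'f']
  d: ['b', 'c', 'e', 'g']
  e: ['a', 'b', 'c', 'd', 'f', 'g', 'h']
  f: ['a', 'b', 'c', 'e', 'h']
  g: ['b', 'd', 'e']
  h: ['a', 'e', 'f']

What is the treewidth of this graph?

A width-3 tree decomposition is:
Bags: B1 = {a, e, f, h}  B2 = {a, c, e, f}  B3 = {b, c, e, f}  B4 = {b, c, d, e}  B5 = {b, d, e, g}
Tree: B1–B2, B2–B3, B3–B4, B4–B5
The largest bag has 4 vertices, giving width 3; this decomposition certifies tw(G) ≤ 3. For the lower bound, the 4 vertices {b, d, e, g} are pairwise adjacent, and any tree decomposition puts a clique entirely inside one bag — forcing width ≥ 3. Hence tw(G) = 3 exactly.

3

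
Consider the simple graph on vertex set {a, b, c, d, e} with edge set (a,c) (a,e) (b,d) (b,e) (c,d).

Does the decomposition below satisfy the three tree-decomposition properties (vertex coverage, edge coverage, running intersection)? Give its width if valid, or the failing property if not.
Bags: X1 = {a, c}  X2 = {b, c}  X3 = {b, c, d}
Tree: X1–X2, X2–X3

No — vertex e appears in no bag.

A tree decomposition must satisfy three properties: every vertex lies in some bag; for every edge, both endpoints lie together in some bag; and for every vertex, the bags containing it form a connected subtree. Here vertex e appears in no bag, so the decomposition is invalid.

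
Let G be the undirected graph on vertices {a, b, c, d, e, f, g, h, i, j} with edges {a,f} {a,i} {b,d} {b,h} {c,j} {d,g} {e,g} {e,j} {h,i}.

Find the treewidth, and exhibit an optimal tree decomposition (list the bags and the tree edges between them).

Treewidth 1.
Bags: B1 = {c, j}  B2 = {e, j}  B3 = {e, g}  B4 = {d, g}  B5 = {b, d}  B6 = {b, h}  B7 = {h, i}  B8 = {a, i}  B9 = {a, f}
Tree: B1–B2, B2–B3, B3–B4, B4–B5, B5–B6, B6–B7, B7–B8, B8–B9

The largest bag has 2 vertices, giving width 1; this decomposition certifies tw(G) ≤ 1. Since G has at least one edge (e.g. c–j), it is not an edgeless graph, so tw(G) ≥ 1. The upper and lower bounds meet at 1, so that is the treewidth.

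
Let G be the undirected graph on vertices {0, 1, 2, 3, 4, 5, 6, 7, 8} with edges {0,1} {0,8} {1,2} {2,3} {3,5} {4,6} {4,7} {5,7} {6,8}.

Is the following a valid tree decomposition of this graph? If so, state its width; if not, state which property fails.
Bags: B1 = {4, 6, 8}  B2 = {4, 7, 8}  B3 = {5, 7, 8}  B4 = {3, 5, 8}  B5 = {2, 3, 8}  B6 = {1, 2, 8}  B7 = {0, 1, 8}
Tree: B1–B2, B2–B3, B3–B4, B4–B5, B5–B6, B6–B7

Vertex coverage: the bags together contain {0, 1, 2, 3, 4, 5, 6, 7, 8}, the full vertex set. Edge coverage: each edge of G has both endpoints in at least one bag. Running intersection: for every vertex, the bags containing it form a connected subtree. All three properties hold, so this is a valid tree decomposition of width max|bag| − 1 = 2, and hence tw(G) ≤ 2.

Yes; width 2.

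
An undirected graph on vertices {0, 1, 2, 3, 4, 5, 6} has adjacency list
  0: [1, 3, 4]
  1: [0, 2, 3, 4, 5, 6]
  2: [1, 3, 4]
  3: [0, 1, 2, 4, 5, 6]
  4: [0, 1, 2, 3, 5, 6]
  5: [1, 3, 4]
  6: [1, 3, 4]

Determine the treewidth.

3

A width-3 tree decomposition is:
Bags: B1 = {0, 1, 3, 4}  B2 = {1, 3, 4, 5}  B3 = {1, 2, 3, 4}  B4 = {1, 3, 4, 6}
Tree: B1–B2, B1–B3, B3–B4
Every bag has size at most 4, so the width is 4 − 1 = 3 and tw(G) ≤ 3. Conversely, {0, 1, 3, 4} is a clique of size 4, and the vertices of any clique must share a bag in every tree decomposition; so some bag has ≥ 4 vertices and tw(G) ≥ 3. The upper and lower bounds meet at 3, so that is the treewidth.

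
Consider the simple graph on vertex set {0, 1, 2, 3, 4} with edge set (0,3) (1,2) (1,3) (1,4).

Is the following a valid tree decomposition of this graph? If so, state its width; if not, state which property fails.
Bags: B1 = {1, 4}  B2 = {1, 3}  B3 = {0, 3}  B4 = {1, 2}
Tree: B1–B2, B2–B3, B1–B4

Checking the three conditions: (i) the bags cover all of {0, 1, 2, 3, 4}; (ii) for each edge, some bag contains both endpoints; (iii) the bags containing any fixed vertex form a subtree. All hold, so the decomposition is valid with width 2 − 1 = 1.

Yes; width 1.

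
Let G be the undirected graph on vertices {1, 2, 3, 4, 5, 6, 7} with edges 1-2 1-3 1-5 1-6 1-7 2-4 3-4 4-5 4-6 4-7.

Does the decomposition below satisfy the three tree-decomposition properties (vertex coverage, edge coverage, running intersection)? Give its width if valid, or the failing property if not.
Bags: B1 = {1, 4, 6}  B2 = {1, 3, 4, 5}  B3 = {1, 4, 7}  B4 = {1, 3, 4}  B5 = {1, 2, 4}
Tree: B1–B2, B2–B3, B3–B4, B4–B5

A tree decomposition must satisfy three properties: every vertex lies in some bag; for every edge, both endpoints lie together in some bag; and for every vertex, the bags containing it form a connected subtree. Here bags containing vertex 3 are not connected in the tree, so the decomposition is invalid.

No — bags containing vertex 3 are not connected in the tree.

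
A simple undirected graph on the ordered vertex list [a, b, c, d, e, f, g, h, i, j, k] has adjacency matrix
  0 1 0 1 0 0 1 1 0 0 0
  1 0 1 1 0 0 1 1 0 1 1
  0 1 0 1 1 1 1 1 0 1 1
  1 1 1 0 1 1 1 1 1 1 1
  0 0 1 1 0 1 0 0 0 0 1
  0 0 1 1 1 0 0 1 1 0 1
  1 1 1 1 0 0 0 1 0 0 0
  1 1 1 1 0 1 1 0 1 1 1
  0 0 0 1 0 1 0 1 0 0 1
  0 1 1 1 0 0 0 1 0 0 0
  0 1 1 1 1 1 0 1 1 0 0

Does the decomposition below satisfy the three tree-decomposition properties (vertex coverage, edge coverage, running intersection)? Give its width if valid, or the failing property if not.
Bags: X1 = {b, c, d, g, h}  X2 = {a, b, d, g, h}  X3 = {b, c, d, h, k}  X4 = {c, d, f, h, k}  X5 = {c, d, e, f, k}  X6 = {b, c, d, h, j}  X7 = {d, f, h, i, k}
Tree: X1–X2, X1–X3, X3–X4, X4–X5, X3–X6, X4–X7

Yes; width 4.

Checking the three conditions: (i) the bags cover all of {a, b, c, d, e, f, g, h, i, j, k}; (ii) for each edge, some bag contains both endpoints; (iii) the bags containing any fixed vertex form a subtree. All hold, so the decomposition is valid with width 5 − 1 = 4.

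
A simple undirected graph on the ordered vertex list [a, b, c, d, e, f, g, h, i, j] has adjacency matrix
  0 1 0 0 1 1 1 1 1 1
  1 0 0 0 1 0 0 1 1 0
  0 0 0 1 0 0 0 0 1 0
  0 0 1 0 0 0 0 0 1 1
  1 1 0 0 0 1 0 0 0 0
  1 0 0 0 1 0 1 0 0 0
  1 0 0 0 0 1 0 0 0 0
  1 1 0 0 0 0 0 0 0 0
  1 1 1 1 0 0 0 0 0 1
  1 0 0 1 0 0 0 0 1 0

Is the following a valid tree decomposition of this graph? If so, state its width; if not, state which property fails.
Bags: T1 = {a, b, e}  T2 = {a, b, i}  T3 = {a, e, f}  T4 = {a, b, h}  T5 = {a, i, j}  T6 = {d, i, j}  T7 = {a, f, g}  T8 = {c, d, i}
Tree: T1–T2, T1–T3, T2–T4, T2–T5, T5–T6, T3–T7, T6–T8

Vertex coverage: the bags together contain {a, b, c, d, e, f, g, h, i, j}, the full vertex set. Edge coverage: each edge of G has both endpoints in at least one bag. Running intersection: for every vertex, the bags containing it form a connected subtree. All three properties hold, so this is a valid tree decomposition of width max|bag| − 1 = 2, and hence tw(G) ≤ 2.

Yes; width 2.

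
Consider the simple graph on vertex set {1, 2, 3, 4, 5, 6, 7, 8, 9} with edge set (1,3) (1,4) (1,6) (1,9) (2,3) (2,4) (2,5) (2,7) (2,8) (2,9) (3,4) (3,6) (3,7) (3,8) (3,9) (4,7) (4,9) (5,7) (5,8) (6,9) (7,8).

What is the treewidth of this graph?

3

A width-3 tree decomposition is:
Bags: B1 = {2, 3, 4, 7}  B2 = {2, 3, 7, 8}  B3 = {2, 3, 4, 9}  B4 = {1, 3, 4, 9}  B5 = {2, 5, 7, 8}  B6 = {1, 3, 6, 9}
Tree: B1–B2, B1–B3, B3–B4, B2–B5, B4–B6
Each bag holds 4 vertices, so the decomposition has width 3, which upper-bounds the treewidth. On the other hand G contains the 4-clique {1, 3, 4, 9}. A clique must lie in a single bag of any decomposition, so no decomposition can have width below 3. Hence tw(G) = 3 exactly.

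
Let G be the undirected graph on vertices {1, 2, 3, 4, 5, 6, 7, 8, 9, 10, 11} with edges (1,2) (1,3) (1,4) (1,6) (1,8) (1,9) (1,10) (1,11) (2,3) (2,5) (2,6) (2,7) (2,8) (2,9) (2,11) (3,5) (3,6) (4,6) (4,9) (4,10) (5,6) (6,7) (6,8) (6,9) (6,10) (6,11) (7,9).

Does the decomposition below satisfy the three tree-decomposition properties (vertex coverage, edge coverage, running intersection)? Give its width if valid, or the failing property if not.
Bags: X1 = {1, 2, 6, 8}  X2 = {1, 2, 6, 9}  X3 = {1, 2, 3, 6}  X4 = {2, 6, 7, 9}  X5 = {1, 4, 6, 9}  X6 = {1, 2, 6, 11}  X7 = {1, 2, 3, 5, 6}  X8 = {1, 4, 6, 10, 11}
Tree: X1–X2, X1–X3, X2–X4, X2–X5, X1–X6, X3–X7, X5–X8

No — bags containing vertex 11 are not connected in the tree.

A tree decomposition must satisfy three properties: every vertex lies in some bag; for every edge, both endpoints lie together in some bag; and for every vertex, the bags containing it form a connected subtree. Here bags containing vertex 11 are not connected in the tree, so the decomposition is invalid.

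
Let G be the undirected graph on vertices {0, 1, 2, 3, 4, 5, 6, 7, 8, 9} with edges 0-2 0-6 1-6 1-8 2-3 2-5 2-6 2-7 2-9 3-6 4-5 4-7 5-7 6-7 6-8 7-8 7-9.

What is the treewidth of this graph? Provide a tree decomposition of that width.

Treewidth 2.
One such decomposition:
Bags: B1 = {2, 6, 7}  B2 = {2, 5, 7}  B3 = {6, 7, 8}  B4 = {0, 2, 6}  B5 = {2, 7, 9}  B6 = {1, 6, 8}  B7 = {2, 3, 6}  B8 = {4, 5, 7}
Tree: B1–B2, B1–B3, B1–B4, B1–B5, B3–B6, B4–B7, B2–B8

Each bag holds 3 vertices, so the decomposition has width 2, which upper-bounds the treewidth. For the lower bound, the 3 vertices {1, 6, 8} are pairwise adjacent, and any tree decomposition puts a clique entirely inside one bag — forcing width ≥ 2. The upper and lower bounds meet at 2, so that is the treewidth.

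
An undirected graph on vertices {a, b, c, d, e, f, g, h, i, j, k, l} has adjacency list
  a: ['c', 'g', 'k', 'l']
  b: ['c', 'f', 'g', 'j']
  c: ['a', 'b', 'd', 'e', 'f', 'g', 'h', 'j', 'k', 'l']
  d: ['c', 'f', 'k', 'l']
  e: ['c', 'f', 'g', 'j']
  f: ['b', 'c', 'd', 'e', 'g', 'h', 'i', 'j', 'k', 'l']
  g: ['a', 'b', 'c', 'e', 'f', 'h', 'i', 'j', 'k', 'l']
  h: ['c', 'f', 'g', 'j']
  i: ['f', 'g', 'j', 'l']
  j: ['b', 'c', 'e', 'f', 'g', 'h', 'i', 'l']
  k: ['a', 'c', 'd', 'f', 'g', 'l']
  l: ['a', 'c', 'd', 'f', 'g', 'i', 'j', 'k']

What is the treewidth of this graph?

A width-4 tree decomposition is:
Bags: B1 = {c, f, g, j, l}  B2 = {c, f, g, k, l}  B3 = {a, c, g, k, l}  B4 = {c, e, f, g, j}  B5 = {c, f, g, h, j}  B6 = {c, d, f, k, l}  B7 = {b, c, f, g, j}  B8 = {f, g, i, j, l}
Tree: B1–B2, B2–B3, B1–B4, B4–B5, B2–B6, B4–B7, B1–B8
The largest bag has 5 vertices, giving width 4; this decomposition certifies tw(G) ≤ 4. On the other hand G contains the 5-clique {a, c, g, k, l}. A clique must lie in a single bag of any decomposition, so no decomposition can have width below 4. Therefore the treewidth is 4.

4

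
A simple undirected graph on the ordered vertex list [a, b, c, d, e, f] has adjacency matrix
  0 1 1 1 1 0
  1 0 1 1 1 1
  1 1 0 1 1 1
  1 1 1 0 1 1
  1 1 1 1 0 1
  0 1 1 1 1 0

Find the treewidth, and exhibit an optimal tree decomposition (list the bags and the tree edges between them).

Every bag has size at most 5, so the width is 5 − 1 = 4 and tw(G) ≤ 4. On the other hand G contains the 5-clique {b, c, d, e, f}. A clique must lie in a single bag of any decomposition, so no decomposition can have width below 4. The upper and lower bounds meet at 4, so that is the treewidth.

Treewidth 4.
One such decomposition:
Bags: B1 = {b, c, d, e, f}  B2 = {a, b, c, d, e}
Tree: B1–B2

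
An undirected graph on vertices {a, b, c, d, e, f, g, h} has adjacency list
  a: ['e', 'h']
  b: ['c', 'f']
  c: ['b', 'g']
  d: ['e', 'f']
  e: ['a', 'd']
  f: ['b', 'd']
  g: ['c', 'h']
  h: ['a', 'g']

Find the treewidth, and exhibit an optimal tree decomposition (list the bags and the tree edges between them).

Treewidth 2.
Bags: B1 = {a, g, h}  B2 = {a, e, g}  B3 = {d, e, g}  B4 = {d, f, g}  B5 = {b, f, g}  B6 = {b, c, g}
Tree: B1–B2, B2–B3, B3–B4, B4–B5, B5–B6

The largest bag has 3 vertices, giving width 2; this decomposition certifies tw(G) ≤ 2. Since g–h–a–e–d–f–b–c–g is a cycle in G, G is not acyclic. Forests are exactly the graphs of treewidth ≤ 1, so tw(G) ≥ 2. Combining the bounds, tw(G) = 2.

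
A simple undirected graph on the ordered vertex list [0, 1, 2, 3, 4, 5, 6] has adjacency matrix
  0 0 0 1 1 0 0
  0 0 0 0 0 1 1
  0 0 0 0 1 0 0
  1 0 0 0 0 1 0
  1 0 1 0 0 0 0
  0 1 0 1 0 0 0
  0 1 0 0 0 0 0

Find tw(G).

1

A width-1 tree decomposition is:
Bags: B1 = {1, 6}  B2 = {1, 5}  B3 = {3, 5}  B4 = {0, 3}  B5 = {0, 4}  B6 = {2, 4}
Tree: B1–B2, B2–B3, B3–B4, B4–B5, B5–B6
Each bag holds 2 vertices, so the decomposition has width 1, which upper-bounds the treewidth. G has an edge, so its treewidth is at least 1. The upper and lower bounds meet at 1, so that is the treewidth.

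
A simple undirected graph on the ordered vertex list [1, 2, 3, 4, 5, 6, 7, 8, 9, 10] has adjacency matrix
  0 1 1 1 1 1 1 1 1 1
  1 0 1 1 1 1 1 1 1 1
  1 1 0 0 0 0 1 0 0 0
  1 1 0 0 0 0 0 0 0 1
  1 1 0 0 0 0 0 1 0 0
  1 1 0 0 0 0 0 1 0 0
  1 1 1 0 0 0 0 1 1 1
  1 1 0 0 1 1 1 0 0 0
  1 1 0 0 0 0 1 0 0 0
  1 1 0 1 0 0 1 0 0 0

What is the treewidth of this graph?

A width-3 tree decomposition is:
Bags: B1 = {1, 2, 5, 8}  B2 = {1, 2, 7, 8}  B3 = {1, 2, 7, 10}  B4 = {1, 2, 3, 7}  B5 = {1, 2, 4, 10}  B6 = {1, 2, 7, 9}  B7 = {1, 2, 6, 8}
Tree: B1–B2, B2–B3, B2–B4, B3–B5, B3–B6, B2–B7
Each bag holds 4 vertices, so the decomposition has width 3, which upper-bounds the treewidth. On the other hand G contains the 4-clique {1, 2, 4, 10}. A clique must lie in a single bag of any decomposition, so no decomposition can have width below 3. Therefore the treewidth is 3.

3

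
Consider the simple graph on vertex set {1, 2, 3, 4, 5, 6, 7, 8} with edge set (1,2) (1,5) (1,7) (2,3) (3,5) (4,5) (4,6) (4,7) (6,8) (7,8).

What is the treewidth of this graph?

2

A width-2 tree decomposition is:
Bags: B1 = {4, 6, 8}  B2 = {4, 7, 8}  B3 = {4, 5, 7}  B4 = {1, 5, 7}  B5 = {1, 3, 5}  B6 = {1, 2, 3}
Tree: B1–B2, B2–B3, B3–B4, B4–B5, B5–B6
Every bag has size at most 3, so the width is 3 − 1 = 2 and tw(G) ≤ 2. For the lower bound, G contains the cycle 6–8–7–4–6, so G is not a forest; only forests have treewidth ≤ 1, hence tw(G) ≥ 2. The upper and lower bounds meet at 2, so that is the treewidth.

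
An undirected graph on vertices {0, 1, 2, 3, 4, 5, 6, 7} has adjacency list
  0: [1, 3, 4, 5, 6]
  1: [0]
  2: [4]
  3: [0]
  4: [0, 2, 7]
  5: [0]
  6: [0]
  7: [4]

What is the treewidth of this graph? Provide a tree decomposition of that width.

Treewidth 1.
One optimal decomposition is:
Bags: B1 = {0, 4}  B2 = {0, 6}  B3 = {4, 7}  B4 = {2, 4}  B5 = {0, 3}  B6 = {0, 5}  B7 = {0, 1}
Tree: B1–B2, B1–B3, B1–B4, B2–B5, B2–B6, B5–B7

Each bag holds 2 vertices, so the decomposition has width 1, which upper-bounds the treewidth. Any graph with an edge has treewidth ≥ 1, and G has the edge 0–4. Therefore the treewidth is 1.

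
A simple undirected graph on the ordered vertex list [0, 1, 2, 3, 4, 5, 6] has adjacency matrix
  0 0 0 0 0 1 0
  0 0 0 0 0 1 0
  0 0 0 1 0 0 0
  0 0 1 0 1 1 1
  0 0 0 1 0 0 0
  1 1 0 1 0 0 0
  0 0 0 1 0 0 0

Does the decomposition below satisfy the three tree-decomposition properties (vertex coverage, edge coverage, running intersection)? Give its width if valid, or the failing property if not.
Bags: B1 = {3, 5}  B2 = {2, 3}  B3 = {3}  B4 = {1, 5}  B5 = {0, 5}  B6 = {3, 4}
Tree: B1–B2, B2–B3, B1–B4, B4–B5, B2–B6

A tree decomposition must satisfy three properties: every vertex lies in some bag; for every edge, both endpoints lie together in some bag; and for every vertex, the bags containing it form a connected subtree. Here vertex 6 appears in no bag, so the decomposition is invalid.

No — vertex 6 appears in no bag.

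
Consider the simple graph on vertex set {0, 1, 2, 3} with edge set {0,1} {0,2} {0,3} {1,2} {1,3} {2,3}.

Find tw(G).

3

A width-3 tree decomposition is:
Bags: B1 = {0, 1, 2, 3}
Tree: (single bag)
With just one bag of size 4, the width is 4 − 1 = 3, so tw(G) ≤ 3. On the other hand G contains the 4-clique {0, 1, 2, 3}. A clique must lie in a single bag of any decomposition, so no decomposition can have width below 3. Hence tw(G) = 3 exactly.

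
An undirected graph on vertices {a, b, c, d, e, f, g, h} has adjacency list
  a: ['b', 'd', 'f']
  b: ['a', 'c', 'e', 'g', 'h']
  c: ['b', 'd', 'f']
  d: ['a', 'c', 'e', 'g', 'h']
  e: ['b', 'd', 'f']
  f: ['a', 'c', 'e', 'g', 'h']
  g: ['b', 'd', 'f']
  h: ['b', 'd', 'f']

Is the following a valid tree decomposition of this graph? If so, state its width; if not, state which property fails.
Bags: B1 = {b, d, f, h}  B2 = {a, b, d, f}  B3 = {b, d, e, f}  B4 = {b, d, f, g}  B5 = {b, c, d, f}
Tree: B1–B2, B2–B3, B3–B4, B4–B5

Vertex coverage: the bags together contain {a, b, c, d, e, f, g, h}, the full vertex set. Edge coverage: each edge of G has both endpoints in at least one bag. Running intersection: for every vertex, the bags containing it form a connected subtree. All three properties hold, so this is a valid tree decomposition of width max|bag| − 1 = 3, and hence tw(G) ≤ 3.

Yes; width 3.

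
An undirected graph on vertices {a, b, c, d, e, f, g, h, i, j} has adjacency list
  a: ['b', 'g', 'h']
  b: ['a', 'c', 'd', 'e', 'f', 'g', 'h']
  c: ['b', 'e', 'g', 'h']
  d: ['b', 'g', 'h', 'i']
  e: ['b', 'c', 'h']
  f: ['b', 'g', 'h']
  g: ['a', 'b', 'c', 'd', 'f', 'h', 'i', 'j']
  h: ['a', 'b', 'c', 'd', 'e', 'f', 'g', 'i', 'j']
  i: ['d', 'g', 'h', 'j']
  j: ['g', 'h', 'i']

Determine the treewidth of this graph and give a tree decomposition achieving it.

Treewidth 3.
One such decomposition:
Bags: B1 = {g, h, i, j}  B2 = {d, g, h, i}  B3 = {b, d, g, h}  B4 = {b, c, g, h}  B5 = {a, b, g, h}  B6 = {b, f, g, h}  B7 = {b, c, e, h}
Tree: B1–B2, B2–B3, B3–B4, B3–B5, B3–B6, B4–B7

Each bag holds 4 vertices, so the decomposition has width 3, which upper-bounds the treewidth. For the lower bound, the 4 vertices {g, h, i, j} are pairwise adjacent, and any tree decomposition puts a clique entirely inside one bag — forcing width ≥ 3. Therefore the treewidth is 3.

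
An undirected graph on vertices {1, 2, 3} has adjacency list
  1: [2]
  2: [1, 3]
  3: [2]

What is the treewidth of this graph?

A width-1 tree decomposition is:
Bags: B1 = {2, 3}  B2 = {1, 2}
Tree: B1–B2
The largest bag has 2 vertices, giving width 1; this decomposition certifies tw(G) ≤ 1. Any graph with an edge has treewidth ≥ 1, and G has the edge 3–2. Hence tw(G) = 1 exactly.

1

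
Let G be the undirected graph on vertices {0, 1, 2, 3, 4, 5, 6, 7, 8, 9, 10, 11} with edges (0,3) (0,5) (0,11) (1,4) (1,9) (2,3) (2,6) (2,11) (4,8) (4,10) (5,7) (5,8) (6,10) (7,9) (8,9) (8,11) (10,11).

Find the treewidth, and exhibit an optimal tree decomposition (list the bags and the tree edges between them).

Treewidth 3.
One optimal decomposition is:
Bags: B1 = {0, 2, 3, 6}  B2 = {0, 2, 6, 11}  B3 = {0, 6, 10, 11}  B4 = {0, 5, 10, 11}  B5 = {5, 8, 10, 11}  B6 = {4, 5, 8, 10}  B7 = {4, 5, 7, 8}  B8 = {4, 7, 8, 9}  B9 = {1, 4, 7, 9}
Tree: B1–B2, B2–B3, B3–B4, B4–B5, B5–B6, B6–B7, B7–B8, B8–B9

Every bag has size at most 4, so the width is 4 − 1 = 3 and tw(G) ≤ 3. For the lower bound: the 4 vertex sets {2,3,6}, {0}, {11}, {4,5,8,10} are disjoint, each induces a connected subgraph, and every pair is joined by at least one edge of G. Contracting each set to a single vertex therefore yields K_{4} as a minor, and since treewidth is minor-monotone, tw(G) ≥ tw(K_{4}) = 3. Therefore the treewidth is 3.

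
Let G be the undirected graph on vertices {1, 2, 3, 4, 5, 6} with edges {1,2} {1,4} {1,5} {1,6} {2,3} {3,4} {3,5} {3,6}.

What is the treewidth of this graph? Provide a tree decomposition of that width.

Treewidth 2.
One such decomposition:
Bags: B1 = {1, 2, 3}  B2 = {1, 3, 4}  B3 = {1, 3, 5}  B4 = {1, 3, 6}
Tree: B1–B2, B2–B3, B3–B4

The largest bag has 3 vertices, giving width 2; this decomposition certifies tw(G) ≤ 2. The edges 1–2–3–4–1 form a cycle, so G is not a tree and its treewidth is at least 2. Hence tw(G) = 2 exactly.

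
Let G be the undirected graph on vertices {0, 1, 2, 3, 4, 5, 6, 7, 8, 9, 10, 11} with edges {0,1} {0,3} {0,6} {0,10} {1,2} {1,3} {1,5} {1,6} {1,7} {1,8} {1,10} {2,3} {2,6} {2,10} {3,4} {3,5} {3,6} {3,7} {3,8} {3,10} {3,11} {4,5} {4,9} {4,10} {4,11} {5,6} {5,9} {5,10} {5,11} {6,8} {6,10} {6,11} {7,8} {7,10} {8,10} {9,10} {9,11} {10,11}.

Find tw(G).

A width-4 tree decomposition is:
Bags: B1 = {4, 5, 9, 10, 11}  B2 = {3, 4, 5, 10, 11}  B3 = {3, 5, 6, 10, 11}  B4 = {1, 3, 5, 6, 10}  B5 = {0, 1, 3, 6, 10}  B6 = {1, 2, 3, 6, 10}  B7 = {1, 3, 6, 8, 10}  B8 = {1, 3, 7, 8, 10}
Tree: B1–B2, B2–B3, B3–B4, B4–B5, B4–B6, B4–B7, B7–B8
The largest bag has 5 vertices, giving width 4; this decomposition certifies tw(G) ≤ 4. On the other hand G contains the 5-clique {4, 5, 9, 10, 11}. A clique must lie in a single bag of any decomposition, so no decomposition can have width below 4. Therefore the treewidth is 4.

4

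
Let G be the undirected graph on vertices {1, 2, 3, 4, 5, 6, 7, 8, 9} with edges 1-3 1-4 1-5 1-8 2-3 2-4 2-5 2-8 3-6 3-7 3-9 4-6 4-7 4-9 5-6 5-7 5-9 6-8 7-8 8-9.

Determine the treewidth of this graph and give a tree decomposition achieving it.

Every bag has size at most 5, so the width is 5 − 1 = 4 and tw(G) ≤ 4. For the lower bound: the 5 vertex sets {2,5}, {1,4}, {8,9}, {3}, {6} are disjoint, each induces a connected subgraph, and every pair is joined by at least one edge of G. Contracting each set to a single vertex therefore yields K_{5} as a minor, and since treewidth is minor-monotone, tw(G) ≥ tw(K_{5}) = 4. Combining the bounds, tw(G) = 4.

Treewidth 4.
Bags: B1 = {2, 3, 4, 5, 8}  B2 = {1, 3, 4, 5, 8}  B3 = {3, 4, 5, 8, 9}  B4 = {3, 4, 5, 6, 8}  B5 = {3, 4, 5, 7, 8}
Tree: B1–B2, B2–B3, B3–B4, B4–B5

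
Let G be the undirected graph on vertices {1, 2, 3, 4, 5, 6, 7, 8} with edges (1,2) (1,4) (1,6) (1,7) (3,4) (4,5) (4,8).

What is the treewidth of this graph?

A width-1 tree decomposition is:
Bags: B1 = {1, 4}  B2 = {1, 2}  B3 = {3, 4}  B4 = {1, 7}  B5 = {4, 8}  B6 = {4, 5}  B7 = {1, 6}
Tree: B1–B2, B1–B3, B2–B4, B3–B5, B1–B6, B4–B7
Each bag holds 2 vertices, so the decomposition has width 1, which upper-bounds the treewidth. Any graph with an edge has treewidth ≥ 1, and G has the edge 4–1. Therefore the treewidth is 1.

1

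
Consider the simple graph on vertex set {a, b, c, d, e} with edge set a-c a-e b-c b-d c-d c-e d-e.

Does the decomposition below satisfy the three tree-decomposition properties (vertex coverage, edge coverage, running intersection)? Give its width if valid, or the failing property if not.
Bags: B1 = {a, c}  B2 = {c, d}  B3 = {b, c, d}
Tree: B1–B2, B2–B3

No — vertex e appears in no bag.

A tree decomposition must satisfy three properties: every vertex lies in some bag; for every edge, both endpoints lie together in some bag; and for every vertex, the bags containing it form a connected subtree. Here vertex e appears in no bag, so the decomposition is invalid.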